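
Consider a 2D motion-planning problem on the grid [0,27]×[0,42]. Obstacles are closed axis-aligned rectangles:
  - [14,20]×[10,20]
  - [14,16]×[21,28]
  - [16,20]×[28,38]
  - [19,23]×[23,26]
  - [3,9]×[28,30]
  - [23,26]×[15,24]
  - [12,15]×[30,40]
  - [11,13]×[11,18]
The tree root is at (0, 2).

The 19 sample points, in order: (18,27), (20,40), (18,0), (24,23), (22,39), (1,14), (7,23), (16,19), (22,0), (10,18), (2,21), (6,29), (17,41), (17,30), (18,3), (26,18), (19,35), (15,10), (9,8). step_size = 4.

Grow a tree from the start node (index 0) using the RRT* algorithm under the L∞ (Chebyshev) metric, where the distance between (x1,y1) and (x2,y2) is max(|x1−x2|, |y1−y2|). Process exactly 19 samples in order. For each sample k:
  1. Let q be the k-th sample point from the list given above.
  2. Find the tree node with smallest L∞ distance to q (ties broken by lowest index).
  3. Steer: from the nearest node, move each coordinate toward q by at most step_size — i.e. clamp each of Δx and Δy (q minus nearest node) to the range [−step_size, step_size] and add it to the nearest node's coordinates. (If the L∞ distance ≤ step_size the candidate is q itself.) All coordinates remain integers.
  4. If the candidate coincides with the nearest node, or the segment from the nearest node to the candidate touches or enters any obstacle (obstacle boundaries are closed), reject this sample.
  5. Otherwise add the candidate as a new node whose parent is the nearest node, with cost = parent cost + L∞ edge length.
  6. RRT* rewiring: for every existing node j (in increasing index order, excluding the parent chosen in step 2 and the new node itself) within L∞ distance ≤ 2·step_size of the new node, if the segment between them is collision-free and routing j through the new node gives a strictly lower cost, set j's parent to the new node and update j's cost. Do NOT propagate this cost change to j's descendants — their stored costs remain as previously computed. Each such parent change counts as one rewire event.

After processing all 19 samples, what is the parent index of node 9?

Parent of node 9: 8

1. q=(18,27) nearest=0 d=25 new=(4,6) → add node 1 parent=0 cost=4
2. q=(20,40) nearest=1 d=34 new=(8,10) → add node 2 parent=1 cost=8
3. q=(18,0) nearest=2 d=10 new=(12,6) → add node 3 parent=2 cost=12
4. q=(24,23) nearest=2 d=16 new=(12,14) → blocked by [11,13]×[11,18], reject
5. q=(22,39) nearest=2 d=29 new=(12,14) → blocked by [11,13]×[11,18], reject
6. q=(1,14) nearest=2 d=7 new=(4,14) → add node 4 parent=2 cost=12
7. q=(7,23) nearest=4 d=9 new=(7,18) → add node 5 parent=4 cost=16
8. q=(16,19) nearest=2 d=9 new=(12,14) → blocked by [11,13]×[11,18], reject
9. q=(22,0) nearest=3 d=10 new=(16,2) → add node 6 parent=3 cost=16
10. q=(10,18) nearest=5 d=3 new=(10,18) → add node 7 parent=5 cost=19
11. q=(2,21) nearest=5 d=5 new=(3,21) → add node 8 parent=5 cost=20
12. q=(6,29) nearest=8 d=8 new=(6,25) → add node 9 parent=8 cost=24
13. q=(17,41) nearest=9 d=16 new=(10,29) → blocked by [3,9]×[28,30], reject
14. q=(17,30) nearest=9 d=11 new=(10,29) → blocked by [3,9]×[28,30], reject
15. q=(18,3) nearest=6 d=2 new=(18,3) → add node 10 parent=6 cost=18
16. q=(26,18) nearest=3 d=14 new=(16,10) → blocked by [14,20]×[10,20], reject
17. q=(19,35) nearest=9 d=13 new=(10,29) → blocked by [3,9]×[28,30], reject
18. q=(15,10) nearest=3 d=4 new=(15,10) → blocked by [14,20]×[10,20], reject
19. q=(9,8) nearest=2 d=2 new=(9,8) → add node 11 parent=2 cost=10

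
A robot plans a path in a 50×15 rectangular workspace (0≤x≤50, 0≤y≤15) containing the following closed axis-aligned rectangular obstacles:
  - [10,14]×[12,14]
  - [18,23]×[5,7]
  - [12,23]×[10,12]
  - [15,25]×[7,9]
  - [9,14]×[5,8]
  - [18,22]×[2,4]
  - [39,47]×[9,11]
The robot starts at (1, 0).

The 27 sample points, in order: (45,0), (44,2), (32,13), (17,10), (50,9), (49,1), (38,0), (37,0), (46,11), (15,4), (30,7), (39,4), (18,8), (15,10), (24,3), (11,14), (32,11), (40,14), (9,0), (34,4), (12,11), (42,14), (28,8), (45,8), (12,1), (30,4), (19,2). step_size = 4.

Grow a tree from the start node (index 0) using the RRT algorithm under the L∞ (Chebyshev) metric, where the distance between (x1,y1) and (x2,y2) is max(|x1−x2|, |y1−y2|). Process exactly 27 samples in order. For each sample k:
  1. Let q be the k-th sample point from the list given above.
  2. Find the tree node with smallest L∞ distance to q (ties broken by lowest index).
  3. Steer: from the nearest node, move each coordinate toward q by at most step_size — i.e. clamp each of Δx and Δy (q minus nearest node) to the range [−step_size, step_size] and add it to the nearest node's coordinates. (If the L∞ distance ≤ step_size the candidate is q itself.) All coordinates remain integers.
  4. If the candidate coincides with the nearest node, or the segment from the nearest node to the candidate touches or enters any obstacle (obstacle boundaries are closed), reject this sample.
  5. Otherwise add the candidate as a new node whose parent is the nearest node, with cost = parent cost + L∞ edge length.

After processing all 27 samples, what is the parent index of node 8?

Parent of node 8: 6

1. q=(45,0) nearest=0 d=44 new=(5,0) → add node 1 parent=0 cost=4
2. q=(44,2) nearest=1 d=39 new=(9,2) → add node 2 parent=1 cost=8
3. q=(32,13) nearest=2 d=23 new=(13,6) → blocked by [9,14]×[5,8], reject
4. q=(17,10) nearest=2 d=8 new=(13,6) → blocked by [9,14]×[5,8], reject
5. q=(50,9) nearest=2 d=41 new=(13,6) → blocked by [9,14]×[5,8], reject
6. q=(49,1) nearest=2 d=40 new=(13,1) → add node 3 parent=2 cost=12
7. q=(38,0) nearest=3 d=25 new=(17,0) → add node 4 parent=3 cost=16
8. q=(37,0) nearest=4 d=20 new=(21,0) → add node 5 parent=4 cost=20
9. q=(46,11) nearest=5 d=25 new=(25,4) → add node 6 parent=5 cost=24
10. q=(15,4) nearest=3 d=3 new=(15,4) → add node 7 parent=3 cost=15
11. q=(30,7) nearest=6 d=5 new=(29,7) → add node 8 parent=6 cost=28
12. q=(39,4) nearest=8 d=10 new=(33,4) → add node 9 parent=8 cost=32
13. q=(18,8) nearest=7 d=4 new=(18,8) → blocked by [15,25]×[7,9], reject
14. q=(15,10) nearest=7 d=6 new=(15,8) → blocked by [15,25]×[7,9], reject
15. q=(24,3) nearest=6 d=1 new=(24,3) → add node 10 parent=6 cost=25
16. q=(11,14) nearest=7 d=10 new=(11,8) → blocked by [9,14]×[5,8], reject
17. q=(32,11) nearest=8 d=4 new=(32,11) → add node 11 parent=8 cost=32
18. q=(40,14) nearest=11 d=8 new=(36,14) → add node 12 parent=11 cost=36
19. q=(9,0) nearest=2 d=2 new=(9,0) → add node 13 parent=2 cost=10
20. q=(34,4) nearest=9 d=1 new=(34,4) → add node 14 parent=9 cost=33
21. q=(12,11) nearest=7 d=7 new=(12,8) → blocked by [9,14]×[5,8], reject
22. q=(42,14) nearest=12 d=6 new=(40,14) → add node 15 parent=12 cost=40
23. q=(28,8) nearest=8 d=1 new=(28,8) → add node 16 parent=8 cost=29
24. q=(45,8) nearest=15 d=6 new=(44,10) → blocked by [39,47]×[9,11], reject
25. q=(12,1) nearest=3 d=1 new=(12,1) → add node 17 parent=3 cost=13
26. q=(30,4) nearest=8 d=3 new=(30,4) → add node 18 parent=8 cost=31
27. q=(19,2) nearest=4 d=2 new=(19,2) → blocked by [18,22]×[2,4], reject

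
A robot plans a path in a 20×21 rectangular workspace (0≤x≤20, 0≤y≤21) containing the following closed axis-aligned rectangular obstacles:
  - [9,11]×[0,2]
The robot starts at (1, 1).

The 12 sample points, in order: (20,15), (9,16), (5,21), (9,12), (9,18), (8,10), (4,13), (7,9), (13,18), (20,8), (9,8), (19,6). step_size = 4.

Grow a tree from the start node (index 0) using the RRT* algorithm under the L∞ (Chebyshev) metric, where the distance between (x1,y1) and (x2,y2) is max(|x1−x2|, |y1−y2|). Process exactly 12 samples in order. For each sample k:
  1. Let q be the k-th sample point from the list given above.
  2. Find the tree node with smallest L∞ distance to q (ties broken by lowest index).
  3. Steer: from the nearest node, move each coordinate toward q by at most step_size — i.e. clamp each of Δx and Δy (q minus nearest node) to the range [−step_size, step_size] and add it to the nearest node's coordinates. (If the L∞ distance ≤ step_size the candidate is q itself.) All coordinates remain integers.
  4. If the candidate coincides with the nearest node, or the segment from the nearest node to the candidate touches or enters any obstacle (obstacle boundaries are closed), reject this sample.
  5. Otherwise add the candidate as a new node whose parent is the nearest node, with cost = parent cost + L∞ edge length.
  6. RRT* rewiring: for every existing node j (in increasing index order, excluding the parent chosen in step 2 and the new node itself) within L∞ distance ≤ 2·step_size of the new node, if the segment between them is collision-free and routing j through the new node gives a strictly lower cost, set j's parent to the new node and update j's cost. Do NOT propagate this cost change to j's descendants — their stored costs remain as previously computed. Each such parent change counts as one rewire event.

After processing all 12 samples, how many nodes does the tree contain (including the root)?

1. q=(20,15) nearest=0 d=19 new=(5,5) → add node 1 parent=0 cost=4
2. q=(9,16) nearest=1 d=11 new=(9,9) → add node 2 parent=1 cost=8
3. q=(5,21) nearest=2 d=12 new=(5,13) → add node 3 parent=2 cost=12
4. q=(9,12) nearest=2 d=3 new=(9,12) → add node 4 parent=2 cost=11
5. q=(9,18) nearest=3 d=5 new=(9,17) → add node 5 parent=3 cost=16
6. q=(8,10) nearest=2 d=1 new=(8,10) → add node 6 parent=2 cost=9
7. q=(4,13) nearest=3 d=1 new=(4,13) → add node 7 parent=3 cost=13
8. q=(7,9) nearest=6 d=1 new=(7,9) → add node 8 parent=6 cost=10
9. q=(13,18) nearest=5 d=4 new=(13,18) → add node 9 parent=5 cost=20
10. q=(20,8) nearest=9 d=10 new=(17,14) → add node 10 parent=9 cost=24
11. q=(9,8) nearest=2 d=1 new=(9,8) → add node 11 parent=2 cost=9; rewire 10→11 (17<24)
12. q=(19,6) nearest=10 d=8 new=(19,10) → add node 12 parent=10 cost=21

Node count: 13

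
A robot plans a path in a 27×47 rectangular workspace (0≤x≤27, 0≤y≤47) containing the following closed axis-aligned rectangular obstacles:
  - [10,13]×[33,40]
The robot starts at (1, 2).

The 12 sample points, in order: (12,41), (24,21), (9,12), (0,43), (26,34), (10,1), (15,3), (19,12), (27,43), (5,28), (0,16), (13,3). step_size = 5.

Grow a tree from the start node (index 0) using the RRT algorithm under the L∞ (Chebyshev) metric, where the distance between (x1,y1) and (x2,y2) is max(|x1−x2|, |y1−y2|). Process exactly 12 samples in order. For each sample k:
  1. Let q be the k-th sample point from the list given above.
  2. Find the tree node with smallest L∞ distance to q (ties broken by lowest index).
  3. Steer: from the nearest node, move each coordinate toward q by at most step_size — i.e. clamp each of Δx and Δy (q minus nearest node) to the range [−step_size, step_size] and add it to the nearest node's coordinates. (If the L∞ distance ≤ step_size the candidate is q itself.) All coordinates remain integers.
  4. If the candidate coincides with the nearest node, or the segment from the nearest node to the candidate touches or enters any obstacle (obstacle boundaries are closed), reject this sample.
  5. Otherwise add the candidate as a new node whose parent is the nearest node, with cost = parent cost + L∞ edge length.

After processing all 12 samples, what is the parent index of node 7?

1. q=(12,41) nearest=0 d=39 new=(6,7) → add node 1 parent=0 cost=5
2. q=(24,21) nearest=1 d=18 new=(11,12) → add node 2 parent=1 cost=10
3. q=(9,12) nearest=2 d=2 new=(9,12) → add node 3 parent=2 cost=12
4. q=(0,43) nearest=2 d=31 new=(6,17) → add node 4 parent=2 cost=15
5. q=(26,34) nearest=4 d=20 new=(11,22) → add node 5 parent=4 cost=20
6. q=(10,1) nearest=1 d=6 new=(10,2) → add node 6 parent=1 cost=10
7. q=(15,3) nearest=6 d=5 new=(15,3) → add node 7 parent=6 cost=15
8. q=(19,12) nearest=2 d=8 new=(16,12) → add node 8 parent=2 cost=15
9. q=(27,43) nearest=5 d=21 new=(16,27) → add node 9 parent=5 cost=25
10. q=(5,28) nearest=5 d=6 new=(6,27) → add node 10 parent=5 cost=25
11. q=(0,16) nearest=4 d=6 new=(1,16) → add node 11 parent=4 cost=20
12. q=(13,3) nearest=7 d=2 new=(13,3) → add node 12 parent=7 cost=17

Parent of node 7: 6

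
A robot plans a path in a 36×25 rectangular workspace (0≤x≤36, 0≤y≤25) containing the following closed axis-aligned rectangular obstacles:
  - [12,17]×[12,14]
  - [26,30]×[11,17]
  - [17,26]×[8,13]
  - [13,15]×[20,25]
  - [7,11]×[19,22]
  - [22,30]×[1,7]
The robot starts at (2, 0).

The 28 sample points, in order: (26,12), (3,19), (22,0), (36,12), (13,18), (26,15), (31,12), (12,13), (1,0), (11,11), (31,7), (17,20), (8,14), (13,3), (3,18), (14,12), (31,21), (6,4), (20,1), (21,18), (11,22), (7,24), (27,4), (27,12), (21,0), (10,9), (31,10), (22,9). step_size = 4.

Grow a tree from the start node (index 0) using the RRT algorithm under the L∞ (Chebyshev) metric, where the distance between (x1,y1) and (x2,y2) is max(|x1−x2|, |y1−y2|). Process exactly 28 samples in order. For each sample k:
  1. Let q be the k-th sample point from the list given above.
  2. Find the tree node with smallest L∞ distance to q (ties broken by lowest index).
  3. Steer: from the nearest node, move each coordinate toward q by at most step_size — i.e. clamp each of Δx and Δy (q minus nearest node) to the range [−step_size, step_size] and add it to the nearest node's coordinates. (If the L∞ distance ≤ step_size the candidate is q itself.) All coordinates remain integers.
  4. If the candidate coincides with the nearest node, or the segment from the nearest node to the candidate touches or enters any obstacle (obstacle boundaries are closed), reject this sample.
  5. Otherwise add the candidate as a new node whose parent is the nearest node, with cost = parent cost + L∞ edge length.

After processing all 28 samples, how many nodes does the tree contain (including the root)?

Node count: 16

1. q=(26,12) nearest=0 d=24 new=(6,4) → add node 1 parent=0 cost=4
2. q=(3,19) nearest=1 d=15 new=(3,8) → add node 2 parent=1 cost=8
3. q=(22,0) nearest=1 d=16 new=(10,0) → add node 3 parent=1 cost=8
4. q=(36,12) nearest=3 d=26 new=(14,4) → add node 4 parent=3 cost=12
5. q=(13,18) nearest=2 d=10 new=(7,12) → add node 5 parent=2 cost=12
6. q=(26,15) nearest=4 d=12 new=(18,8) → blocked by [17,26]×[8,13], reject
7. q=(31,12) nearest=4 d=17 new=(18,8) → blocked by [17,26]×[8,13], reject
8. q=(12,13) nearest=5 d=5 new=(11,13) → add node 6 parent=5 cost=16
9. q=(1,0) nearest=0 d=1 new=(1,0) → add node 7 parent=0 cost=1
10. q=(11,11) nearest=6 d=2 new=(11,11) → add node 8 parent=6 cost=18
11. q=(31,7) nearest=4 d=17 new=(18,7) → add node 9 parent=4 cost=16
12. q=(17,20) nearest=6 d=7 new=(15,17) → blocked by [12,17]×[12,14], reject
13. q=(8,14) nearest=5 d=2 new=(8,14) → add node 10 parent=5 cost=14
14. q=(13,3) nearest=4 d=1 new=(13,3) → add node 11 parent=4 cost=13
15. q=(3,18) nearest=10 d=5 new=(4,18) → add node 12 parent=10 cost=18
16. q=(14,12) nearest=6 d=3 new=(14,12) → blocked by [12,17]×[12,14], reject
17. q=(31,21) nearest=9 d=14 new=(22,11) → blocked by [17,26]×[8,13], reject
18. q=(6,4) nearest=1 d=0 → coincident, reject
19. q=(20,1) nearest=4 d=6 new=(18,1) → add node 13 parent=4 cost=16
20. q=(21,18) nearest=6 d=10 new=(15,17) → blocked by [12,17]×[12,14], reject
21. q=(11,22) nearest=12 d=7 new=(8,22) → blocked by [7,11]×[19,22], reject
22. q=(7,24) nearest=12 d=6 new=(7,22) → blocked by [7,11]×[19,22], reject
23. q=(27,4) nearest=9 d=9 new=(22,4) → blocked by [22,30]×[1,7], reject
24. q=(27,12) nearest=9 d=9 new=(22,11) → blocked by [17,26]×[8,13], reject
25. q=(21,0) nearest=13 d=3 new=(21,0) → add node 14 parent=13 cost=19
26. q=(10,9) nearest=8 d=2 new=(10,9) → add node 15 parent=8 cost=20
27. q=(31,10) nearest=14 d=10 new=(25,4) → blocked by [22,30]×[1,7], reject
28. q=(22,9) nearest=9 d=4 new=(22,9) → blocked by [17,26]×[8,13], reject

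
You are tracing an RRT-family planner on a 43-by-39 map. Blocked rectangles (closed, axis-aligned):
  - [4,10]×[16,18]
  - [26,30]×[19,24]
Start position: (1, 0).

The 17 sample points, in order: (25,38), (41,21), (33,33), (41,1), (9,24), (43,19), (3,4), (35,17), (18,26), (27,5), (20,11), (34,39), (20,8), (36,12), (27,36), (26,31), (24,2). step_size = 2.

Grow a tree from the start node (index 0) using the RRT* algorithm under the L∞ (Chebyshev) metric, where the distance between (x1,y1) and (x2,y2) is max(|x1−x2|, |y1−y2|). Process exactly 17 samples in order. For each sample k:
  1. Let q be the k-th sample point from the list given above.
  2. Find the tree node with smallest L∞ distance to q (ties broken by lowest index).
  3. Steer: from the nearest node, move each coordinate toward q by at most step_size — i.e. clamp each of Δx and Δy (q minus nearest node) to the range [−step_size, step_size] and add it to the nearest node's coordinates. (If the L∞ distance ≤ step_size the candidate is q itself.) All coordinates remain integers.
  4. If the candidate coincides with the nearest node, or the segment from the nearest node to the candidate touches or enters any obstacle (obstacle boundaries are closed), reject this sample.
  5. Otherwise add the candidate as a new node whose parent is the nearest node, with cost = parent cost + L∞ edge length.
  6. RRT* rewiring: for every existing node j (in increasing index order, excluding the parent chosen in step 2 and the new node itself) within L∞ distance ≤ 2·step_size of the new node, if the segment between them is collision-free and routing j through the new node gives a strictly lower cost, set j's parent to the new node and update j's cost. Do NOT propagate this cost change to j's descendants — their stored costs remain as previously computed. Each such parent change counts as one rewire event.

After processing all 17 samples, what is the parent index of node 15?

Parent of node 15: 12

1. q=(25,38) nearest=0 d=38 new=(3,2) → add node 1 parent=0 cost=2
2. q=(41,21) nearest=1 d=38 new=(5,4) → add node 2 parent=1 cost=4
3. q=(33,33) nearest=2 d=29 new=(7,6) → add node 3 parent=2 cost=6
4. q=(41,1) nearest=3 d=34 new=(9,4) → add node 4 parent=3 cost=8
5. q=(9,24) nearest=3 d=18 new=(9,8) → add node 5 parent=3 cost=8
6. q=(43,19) nearest=4 d=34 new=(11,6) → add node 6 parent=4 cost=10
7. q=(3,4) nearest=1 d=2 new=(3,4) → add node 7 parent=1 cost=4
8. q=(35,17) nearest=6 d=24 new=(13,8) → add node 8 parent=6 cost=12
9. q=(18,26) nearest=5 d=18 new=(11,10) → add node 9 parent=5 cost=10
10. q=(27,5) nearest=8 d=14 new=(15,6) → add node 10 parent=8 cost=14
11. q=(20,11) nearest=10 d=5 new=(17,8) → add node 11 parent=10 cost=16
12. q=(34,39) nearest=9 d=29 new=(13,12) → add node 12 parent=9 cost=12
13. q=(20,8) nearest=11 d=3 new=(19,8) → add node 13 parent=11 cost=18
14. q=(36,12) nearest=13 d=17 new=(21,10) → add node 14 parent=13 cost=20
15. q=(27,36) nearest=12 d=24 new=(15,14) → add node 15 parent=12 cost=14
16. q=(26,31) nearest=15 d=17 new=(17,16) → add node 16 parent=15 cost=16
17. q=(24,2) nearest=13 d=6 new=(21,6) → add node 17 parent=13 cost=20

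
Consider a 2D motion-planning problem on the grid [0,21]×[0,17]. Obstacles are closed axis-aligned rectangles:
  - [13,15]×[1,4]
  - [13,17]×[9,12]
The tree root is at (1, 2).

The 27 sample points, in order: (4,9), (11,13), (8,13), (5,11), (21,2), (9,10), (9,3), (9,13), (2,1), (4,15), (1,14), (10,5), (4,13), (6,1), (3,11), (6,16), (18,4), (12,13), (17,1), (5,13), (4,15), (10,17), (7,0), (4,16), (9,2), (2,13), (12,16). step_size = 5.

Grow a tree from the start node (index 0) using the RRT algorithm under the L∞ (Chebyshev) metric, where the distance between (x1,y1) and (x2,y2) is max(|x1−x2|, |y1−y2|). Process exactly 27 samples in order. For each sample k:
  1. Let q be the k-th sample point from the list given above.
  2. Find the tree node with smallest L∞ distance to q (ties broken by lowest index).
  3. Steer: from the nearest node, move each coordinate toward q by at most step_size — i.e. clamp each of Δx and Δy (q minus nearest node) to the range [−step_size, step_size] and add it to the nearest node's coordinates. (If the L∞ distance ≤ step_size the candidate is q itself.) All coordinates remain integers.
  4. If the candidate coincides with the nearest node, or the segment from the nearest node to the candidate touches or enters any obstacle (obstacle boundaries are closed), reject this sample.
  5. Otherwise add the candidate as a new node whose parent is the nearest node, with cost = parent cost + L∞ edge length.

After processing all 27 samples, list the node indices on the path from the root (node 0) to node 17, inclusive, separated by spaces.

1. q=(4,9) nearest=0 d=7 new=(4,7) → add node 1 parent=0 cost=5
2. q=(11,13) nearest=1 d=7 new=(9,12) → add node 2 parent=1 cost=10
3. q=(8,13) nearest=2 d=1 new=(8,13) → add node 3 parent=2 cost=11
4. q=(5,11) nearest=3 d=3 new=(5,11) → add node 4 parent=3 cost=14
5. q=(21,2) nearest=2 d=12 new=(14,7) → add node 5 parent=2 cost=15
6. q=(9,10) nearest=2 d=2 new=(9,10) → add node 6 parent=2 cost=12
7. q=(9,3) nearest=1 d=5 new=(9,3) → add node 7 parent=1 cost=10
8. q=(9,13) nearest=2 d=1 new=(9,13) → add node 8 parent=2 cost=11
9. q=(2,1) nearest=0 d=1 new=(2,1) → add node 9 parent=0 cost=1
10. q=(4,15) nearest=3 d=4 new=(4,15) → add node 10 parent=3 cost=15
11. q=(1,14) nearest=10 d=3 new=(1,14) → add node 11 parent=10 cost=18
12. q=(10,5) nearest=7 d=2 new=(10,5) → add node 12 parent=7 cost=12
13. q=(4,13) nearest=4 d=2 new=(4,13) → add node 13 parent=4 cost=16
14. q=(6,1) nearest=7 d=3 new=(6,1) → add node 14 parent=7 cost=13
15. q=(3,11) nearest=4 d=2 new=(3,11) → add node 15 parent=4 cost=16
16. q=(6,16) nearest=10 d=2 new=(6,16) → add node 16 parent=10 cost=17
17. q=(18,4) nearest=5 d=4 new=(18,4) → add node 17 parent=5 cost=19
18. q=(12,13) nearest=2 d=3 new=(12,13) → add node 18 parent=2 cost=13
19. q=(17,1) nearest=17 d=3 new=(17,1) → add node 19 parent=17 cost=22
20. q=(5,13) nearest=13 d=1 new=(5,13) → add node 20 parent=13 cost=17
21. q=(4,15) nearest=10 d=0 → coincident, reject
22. q=(10,17) nearest=3 d=4 new=(10,17) → add node 21 parent=3 cost=15
23. q=(7,0) nearest=14 d=1 new=(7,0) → add node 22 parent=14 cost=14
24. q=(4,16) nearest=10 d=1 new=(4,16) → add node 23 parent=10 cost=16
25. q=(9,2) nearest=7 d=1 new=(9,2) → add node 24 parent=7 cost=11
26. q=(2,13) nearest=11 d=1 new=(2,13) → add node 25 parent=11 cost=19
27. q=(12,16) nearest=21 d=2 new=(12,16) → add node 26 parent=21 cost=17

Path: 0 1 2 5 17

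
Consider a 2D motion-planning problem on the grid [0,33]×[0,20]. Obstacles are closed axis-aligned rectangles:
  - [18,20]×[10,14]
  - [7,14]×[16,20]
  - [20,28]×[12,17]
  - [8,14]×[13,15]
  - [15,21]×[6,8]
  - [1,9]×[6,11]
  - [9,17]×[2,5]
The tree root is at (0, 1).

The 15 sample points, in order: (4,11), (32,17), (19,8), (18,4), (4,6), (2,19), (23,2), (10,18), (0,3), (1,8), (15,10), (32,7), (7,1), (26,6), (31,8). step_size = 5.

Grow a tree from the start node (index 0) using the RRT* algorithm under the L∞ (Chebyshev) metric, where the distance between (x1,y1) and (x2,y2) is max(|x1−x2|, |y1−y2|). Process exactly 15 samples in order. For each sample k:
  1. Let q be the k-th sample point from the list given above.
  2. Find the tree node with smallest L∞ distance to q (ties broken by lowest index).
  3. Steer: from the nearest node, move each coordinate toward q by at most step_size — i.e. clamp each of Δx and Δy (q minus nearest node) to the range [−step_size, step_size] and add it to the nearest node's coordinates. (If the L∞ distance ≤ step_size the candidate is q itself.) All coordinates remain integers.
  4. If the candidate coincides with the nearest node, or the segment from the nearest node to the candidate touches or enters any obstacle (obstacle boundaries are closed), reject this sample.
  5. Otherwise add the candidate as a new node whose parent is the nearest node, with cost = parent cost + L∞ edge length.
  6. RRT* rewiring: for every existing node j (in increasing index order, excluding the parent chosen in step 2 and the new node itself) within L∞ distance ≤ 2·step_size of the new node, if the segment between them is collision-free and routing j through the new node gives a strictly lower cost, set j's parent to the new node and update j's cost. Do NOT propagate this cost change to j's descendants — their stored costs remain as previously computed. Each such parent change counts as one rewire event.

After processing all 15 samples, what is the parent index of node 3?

Parent of node 3: 1

1. q=(4,11) nearest=0 d=10 new=(4,6) → blocked by [1,9]×[6,11], reject
2. q=(32,17) nearest=0 d=32 new=(5,6) → blocked by [1,9]×[6,11], reject
3. q=(19,8) nearest=0 d=19 new=(5,6) → blocked by [1,9]×[6,11], reject
4. q=(18,4) nearest=0 d=18 new=(5,4) → add node 1 parent=0 cost=5
5. q=(4,6) nearest=1 d=2 new=(4,6) → blocked by [1,9]×[6,11], reject
6. q=(2,19) nearest=1 d=15 new=(2,9) → blocked by [1,9]×[6,11], reject
7. q=(23,2) nearest=1 d=18 new=(10,2) → blocked by [9,17]×[2,5], reject
8. q=(10,18) nearest=1 d=14 new=(10,9) → blocked by [1,9]×[6,11], reject
9. q=(0,3) nearest=0 d=2 new=(0,3) → add node 2 parent=0 cost=2
10. q=(1,8) nearest=1 d=4 new=(1,8) → blocked by [1,9]×[6,11], reject
11. q=(15,10) nearest=1 d=10 new=(10,9) → blocked by [1,9]×[6,11], reject
12. q=(32,7) nearest=1 d=27 new=(10,7) → blocked by [1,9]×[6,11], reject
13. q=(7,1) nearest=1 d=3 new=(7,1) → add node 3 parent=1 cost=8
14. q=(26,6) nearest=3 d=19 new=(12,6) → blocked by [9,17]×[2,5], reject
15. q=(31,8) nearest=3 d=24 new=(12,6) → blocked by [9,17]×[2,5], reject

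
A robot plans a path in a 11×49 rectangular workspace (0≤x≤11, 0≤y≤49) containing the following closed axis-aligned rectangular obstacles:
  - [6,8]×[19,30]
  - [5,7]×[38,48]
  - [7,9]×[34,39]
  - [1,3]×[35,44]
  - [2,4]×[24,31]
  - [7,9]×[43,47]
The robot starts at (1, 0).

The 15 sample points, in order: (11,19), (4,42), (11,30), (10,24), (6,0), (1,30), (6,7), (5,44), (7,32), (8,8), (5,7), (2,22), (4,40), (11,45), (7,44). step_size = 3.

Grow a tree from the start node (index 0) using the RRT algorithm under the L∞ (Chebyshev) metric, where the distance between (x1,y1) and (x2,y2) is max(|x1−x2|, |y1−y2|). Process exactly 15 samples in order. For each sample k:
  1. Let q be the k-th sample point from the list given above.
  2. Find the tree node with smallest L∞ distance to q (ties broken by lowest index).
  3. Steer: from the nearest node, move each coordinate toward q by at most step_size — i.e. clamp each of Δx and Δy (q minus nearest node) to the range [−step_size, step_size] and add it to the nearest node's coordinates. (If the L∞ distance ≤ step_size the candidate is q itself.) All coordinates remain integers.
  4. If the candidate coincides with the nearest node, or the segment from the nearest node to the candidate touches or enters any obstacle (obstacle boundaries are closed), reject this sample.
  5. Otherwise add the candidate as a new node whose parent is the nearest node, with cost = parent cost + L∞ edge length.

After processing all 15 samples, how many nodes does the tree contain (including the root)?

Node count: 13

1. q=(11,19) nearest=0 d=19 new=(4,3) → add node 1 parent=0 cost=3
2. q=(4,42) nearest=1 d=39 new=(4,6) → add node 2 parent=1 cost=6
3. q=(11,30) nearest=2 d=24 new=(7,9) → add node 3 parent=2 cost=9
4. q=(10,24) nearest=3 d=15 new=(10,12) → add node 4 parent=3 cost=12
5. q=(6,0) nearest=1 d=3 new=(6,0) → add node 5 parent=1 cost=6
6. q=(1,30) nearest=4 d=18 new=(7,15) → add node 6 parent=4 cost=15
7. q=(6,7) nearest=2 d=2 new=(6,7) → add node 7 parent=2 cost=8
8. q=(5,44) nearest=6 d=29 new=(5,18) → add node 8 parent=6 cost=18
9. q=(7,32) nearest=8 d=14 new=(7,21) → blocked by [6,8]×[19,30], reject
10. q=(8,8) nearest=3 d=1 new=(8,8) → add node 9 parent=3 cost=10
11. q=(5,7) nearest=2 d=1 new=(5,7) → add node 10 parent=2 cost=7
12. q=(2,22) nearest=8 d=4 new=(2,21) → add node 11 parent=8 cost=21
13. q=(4,40) nearest=11 d=19 new=(4,24) → blocked by [2,4]×[24,31], reject
14. q=(11,45) nearest=11 d=24 new=(5,24) → add node 12 parent=11 cost=24
15. q=(7,44) nearest=12 d=20 new=(7,27) → blocked by [6,8]×[19,30], reject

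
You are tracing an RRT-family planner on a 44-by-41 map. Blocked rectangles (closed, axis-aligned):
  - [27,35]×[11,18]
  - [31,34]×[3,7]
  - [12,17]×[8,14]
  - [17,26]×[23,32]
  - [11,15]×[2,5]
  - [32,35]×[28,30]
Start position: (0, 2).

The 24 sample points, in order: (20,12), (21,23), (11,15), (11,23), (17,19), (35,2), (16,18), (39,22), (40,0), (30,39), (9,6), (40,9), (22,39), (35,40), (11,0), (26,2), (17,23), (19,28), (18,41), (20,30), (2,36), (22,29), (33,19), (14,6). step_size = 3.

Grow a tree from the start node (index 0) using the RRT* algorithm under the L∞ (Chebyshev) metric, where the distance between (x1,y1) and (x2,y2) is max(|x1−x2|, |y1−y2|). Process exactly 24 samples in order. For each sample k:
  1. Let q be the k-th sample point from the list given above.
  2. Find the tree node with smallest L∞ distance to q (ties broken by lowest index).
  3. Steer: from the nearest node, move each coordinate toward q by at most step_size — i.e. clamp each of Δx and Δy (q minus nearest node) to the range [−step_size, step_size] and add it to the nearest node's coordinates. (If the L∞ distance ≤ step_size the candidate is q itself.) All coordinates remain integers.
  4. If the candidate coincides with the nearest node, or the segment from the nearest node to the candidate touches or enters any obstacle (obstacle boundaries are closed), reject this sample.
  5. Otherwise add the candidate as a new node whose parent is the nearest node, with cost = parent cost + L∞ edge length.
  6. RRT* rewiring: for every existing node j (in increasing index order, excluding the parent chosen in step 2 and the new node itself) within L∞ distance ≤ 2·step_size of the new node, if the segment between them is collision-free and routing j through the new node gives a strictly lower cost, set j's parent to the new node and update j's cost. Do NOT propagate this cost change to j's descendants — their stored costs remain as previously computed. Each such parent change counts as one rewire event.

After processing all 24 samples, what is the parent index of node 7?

1. q=(20,12) nearest=0 d=20 new=(3,5) → add node 1 parent=0 cost=3
2. q=(21,23) nearest=1 d=18 new=(6,8) → add node 2 parent=1 cost=6
3. q=(11,15) nearest=2 d=7 new=(9,11) → add node 3 parent=2 cost=9
4. q=(11,23) nearest=3 d=12 new=(11,14) → add node 4 parent=3 cost=12
5. q=(17,19) nearest=4 d=6 new=(14,17) → add node 5 parent=4 cost=15
6. q=(35,2) nearest=5 d=21 new=(17,14) → blocked by [12,17]×[8,14], reject
7. q=(16,18) nearest=5 d=2 new=(16,18) → add node 6 parent=5 cost=17
8. q=(39,22) nearest=6 d=23 new=(19,21) → add node 7 parent=6 cost=20
9. q=(40,0) nearest=7 d=21 new=(22,18) → add node 8 parent=7 cost=23
10. q=(30,39) nearest=7 d=18 new=(22,24) → blocked by [17,26]×[23,32], reject
11. q=(9,6) nearest=2 d=3 new=(9,6) → add node 9 parent=2 cost=9
12. q=(40,9) nearest=8 d=18 new=(25,15) → add node 10 parent=8 cost=26
13. q=(22,39) nearest=7 d=18 new=(22,24) → blocked by [17,26]×[23,32], reject
14. q=(35,40) nearest=7 d=19 new=(22,24) → blocked by [17,26]×[23,32], reject
15. q=(11,0) nearest=9 d=6 new=(11,3) → blocked by [11,15]×[2,5], reject
16. q=(26,2) nearest=10 d=13 new=(26,12) → add node 11 parent=10 cost=29
17. q=(17,23) nearest=7 d=2 new=(17,23) → blocked by [17,26]×[23,32], reject
18. q=(19,28) nearest=7 d=7 new=(19,24) → blocked by [17,26]×[23,32], reject
19. q=(18,41) nearest=7 d=20 new=(18,24) → blocked by [17,26]×[23,32], reject
20. q=(20,30) nearest=7 d=9 new=(20,24) → blocked by [17,26]×[23,32], reject
21. q=(2,36) nearest=7 d=17 new=(16,24) → blocked by [17,26]×[23,32], reject
22. q=(22,29) nearest=7 d=8 new=(22,24) → blocked by [17,26]×[23,32], reject
23. q=(33,19) nearest=11 d=7 new=(29,15) → blocked by [27,35]×[11,18], reject
24. q=(14,6) nearest=3 d=5 new=(12,8) → blocked by [12,17]×[8,14], reject

Parent of node 7: 6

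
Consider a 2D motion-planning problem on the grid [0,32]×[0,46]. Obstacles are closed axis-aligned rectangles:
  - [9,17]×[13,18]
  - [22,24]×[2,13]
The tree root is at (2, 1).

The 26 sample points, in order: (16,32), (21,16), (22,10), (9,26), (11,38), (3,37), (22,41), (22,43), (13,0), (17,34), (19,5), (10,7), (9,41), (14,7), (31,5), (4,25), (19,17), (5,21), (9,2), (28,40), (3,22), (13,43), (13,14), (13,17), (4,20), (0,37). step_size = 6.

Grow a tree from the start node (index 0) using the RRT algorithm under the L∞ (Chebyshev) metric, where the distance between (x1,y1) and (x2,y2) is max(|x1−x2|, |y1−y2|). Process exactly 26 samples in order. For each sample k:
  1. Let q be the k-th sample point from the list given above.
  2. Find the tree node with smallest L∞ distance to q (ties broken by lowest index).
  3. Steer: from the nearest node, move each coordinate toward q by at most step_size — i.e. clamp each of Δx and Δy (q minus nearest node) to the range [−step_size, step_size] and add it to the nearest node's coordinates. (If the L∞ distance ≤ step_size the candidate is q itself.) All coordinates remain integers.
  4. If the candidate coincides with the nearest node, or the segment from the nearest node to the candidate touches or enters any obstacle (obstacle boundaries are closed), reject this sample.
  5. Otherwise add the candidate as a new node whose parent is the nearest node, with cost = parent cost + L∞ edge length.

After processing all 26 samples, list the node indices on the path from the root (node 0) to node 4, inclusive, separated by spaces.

Path: 0 1 2 4

1. q=(16,32) nearest=0 d=31 new=(8,7) → add node 1 parent=0 cost=6
2. q=(21,16) nearest=1 d=13 new=(14,13) → blocked by [9,17]×[13,18], reject
3. q=(22,10) nearest=1 d=14 new=(14,10) → add node 2 parent=1 cost=12
4. q=(9,26) nearest=2 d=16 new=(9,16) → blocked by [9,17]×[13,18], reject
5. q=(11,38) nearest=2 d=28 new=(11,16) → blocked by [9,17]×[13,18], reject
6. q=(3,37) nearest=2 d=27 new=(8,16) → blocked by [9,17]×[13,18], reject
7. q=(22,41) nearest=2 d=31 new=(20,16) → blocked by [9,17]×[13,18], reject
8. q=(22,43) nearest=2 d=33 new=(20,16) → blocked by [9,17]×[13,18], reject
9. q=(13,0) nearest=1 d=7 new=(13,1) → add node 3 parent=1 cost=12
10. q=(17,34) nearest=2 d=24 new=(17,16) → blocked by [9,17]×[13,18], reject
11. q=(19,5) nearest=2 d=5 new=(19,5) → add node 4 parent=2 cost=17
12. q=(10,7) nearest=1 d=2 new=(10,7) → add node 5 parent=1 cost=8
13. q=(9,41) nearest=2 d=31 new=(9,16) → blocked by [9,17]×[13,18], reject
14. q=(14,7) nearest=2 d=3 new=(14,7) → add node 6 parent=2 cost=15
15. q=(31,5) nearest=4 d=12 new=(25,5) → blocked by [22,24]×[2,13], reject
16. q=(4,25) nearest=2 d=15 new=(8,16) → blocked by [9,17]×[13,18], reject
17. q=(19,17) nearest=2 d=7 new=(19,16) → blocked by [9,17]×[13,18], reject
18. q=(5,21) nearest=2 d=11 new=(8,16) → blocked by [9,17]×[13,18], reject
19. q=(9,2) nearest=3 d=4 new=(9,2) → add node 7 parent=3 cost=16
20. q=(28,40) nearest=2 d=30 new=(20,16) → blocked by [9,17]×[13,18], reject
21. q=(3,22) nearest=2 d=12 new=(8,16) → blocked by [9,17]×[13,18], reject
22. q=(13,43) nearest=2 d=33 new=(13,16) → blocked by [9,17]×[13,18], reject
23. q=(13,14) nearest=2 d=4 new=(13,14) → blocked by [9,17]×[13,18], reject
24. q=(13,17) nearest=2 d=7 new=(13,16) → blocked by [9,17]×[13,18], reject
25. q=(4,20) nearest=2 d=10 new=(8,16) → blocked by [9,17]×[13,18], reject
26. q=(0,37) nearest=2 d=27 new=(8,16) → blocked by [9,17]×[13,18], reject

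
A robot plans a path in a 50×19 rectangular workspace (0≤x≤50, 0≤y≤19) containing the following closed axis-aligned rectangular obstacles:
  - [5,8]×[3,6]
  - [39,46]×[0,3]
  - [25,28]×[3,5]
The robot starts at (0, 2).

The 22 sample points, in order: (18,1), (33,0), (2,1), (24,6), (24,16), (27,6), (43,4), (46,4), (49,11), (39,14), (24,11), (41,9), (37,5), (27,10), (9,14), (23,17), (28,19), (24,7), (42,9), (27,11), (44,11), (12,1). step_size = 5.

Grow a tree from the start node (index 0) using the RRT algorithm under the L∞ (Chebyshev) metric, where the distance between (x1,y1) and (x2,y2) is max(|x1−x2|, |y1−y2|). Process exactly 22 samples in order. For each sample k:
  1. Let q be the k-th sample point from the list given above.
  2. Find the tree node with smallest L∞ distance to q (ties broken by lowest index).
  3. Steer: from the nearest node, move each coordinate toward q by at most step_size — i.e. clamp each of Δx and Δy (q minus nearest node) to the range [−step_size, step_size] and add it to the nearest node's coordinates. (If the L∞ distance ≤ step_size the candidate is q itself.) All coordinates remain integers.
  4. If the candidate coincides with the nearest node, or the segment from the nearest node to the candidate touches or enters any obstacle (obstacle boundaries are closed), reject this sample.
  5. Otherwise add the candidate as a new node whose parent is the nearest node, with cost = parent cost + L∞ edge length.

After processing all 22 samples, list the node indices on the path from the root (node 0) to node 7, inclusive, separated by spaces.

1. q=(18,1) nearest=0 d=18 new=(5,1) → add node 1 parent=0 cost=5
2. q=(33,0) nearest=1 d=28 new=(10,0) → add node 2 parent=1 cost=10
3. q=(2,1) nearest=0 d=2 new=(2,1) → add node 3 parent=0 cost=2
4. q=(24,6) nearest=2 d=14 new=(15,5) → add node 4 parent=2 cost=15
5. q=(24,16) nearest=4 d=11 new=(20,10) → add node 5 parent=4 cost=20
6. q=(27,6) nearest=5 d=7 new=(25,6) → add node 6 parent=5 cost=25
7. q=(43,4) nearest=6 d=18 new=(30,4) → blocked by [25,28]×[3,5], reject
8. q=(46,4) nearest=6 d=21 new=(30,4) → blocked by [25,28]×[3,5], reject
9. q=(49,11) nearest=6 d=24 new=(30,11) → add node 7 parent=6 cost=30
10. q=(39,14) nearest=7 d=9 new=(35,14) → add node 8 parent=7 cost=35
11. q=(24,11) nearest=5 d=4 new=(24,11) → add node 9 parent=5 cost=24
12. q=(41,9) nearest=8 d=6 new=(40,9) → add node 10 parent=8 cost=40
13. q=(37,5) nearest=10 d=4 new=(37,5) → add node 11 parent=10 cost=44
14. q=(27,10) nearest=7 d=3 new=(27,10) → add node 12 parent=7 cost=33
15. q=(9,14) nearest=4 d=9 new=(10,10) → add node 13 parent=4 cost=20
16. q=(23,17) nearest=9 d=6 new=(23,16) → add node 14 parent=9 cost=29
17. q=(28,19) nearest=14 d=5 new=(28,19) → add node 15 parent=14 cost=34
18. q=(24,7) nearest=6 d=1 new=(24,7) → add node 16 parent=6 cost=26
19. q=(42,9) nearest=10 d=2 new=(42,9) → add node 17 parent=10 cost=42
20. q=(27,11) nearest=12 d=1 new=(27,11) → add node 18 parent=12 cost=34
21. q=(44,11) nearest=17 d=2 new=(44,11) → add node 19 parent=17 cost=44
22. q=(12,1) nearest=2 d=2 new=(12,1) → add node 20 parent=2 cost=12

Path: 0 1 2 4 5 6 7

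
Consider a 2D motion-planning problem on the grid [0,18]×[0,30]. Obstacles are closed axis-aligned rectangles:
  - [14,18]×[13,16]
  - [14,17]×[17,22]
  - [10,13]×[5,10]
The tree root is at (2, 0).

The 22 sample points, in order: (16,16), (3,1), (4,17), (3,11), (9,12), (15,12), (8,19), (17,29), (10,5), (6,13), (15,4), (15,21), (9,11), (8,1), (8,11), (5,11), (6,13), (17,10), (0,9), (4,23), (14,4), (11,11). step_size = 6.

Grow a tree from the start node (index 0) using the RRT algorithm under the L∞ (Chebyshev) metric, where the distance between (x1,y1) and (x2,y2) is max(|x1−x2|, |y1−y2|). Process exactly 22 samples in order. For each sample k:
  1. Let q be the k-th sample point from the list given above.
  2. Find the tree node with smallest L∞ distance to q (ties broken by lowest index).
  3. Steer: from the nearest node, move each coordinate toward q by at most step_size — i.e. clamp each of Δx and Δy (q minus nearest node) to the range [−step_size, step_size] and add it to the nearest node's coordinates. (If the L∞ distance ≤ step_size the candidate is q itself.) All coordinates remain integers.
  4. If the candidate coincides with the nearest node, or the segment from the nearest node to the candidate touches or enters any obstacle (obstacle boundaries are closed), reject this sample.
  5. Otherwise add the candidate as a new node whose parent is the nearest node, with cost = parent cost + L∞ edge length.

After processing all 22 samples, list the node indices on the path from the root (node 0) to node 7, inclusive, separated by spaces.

1. q=(16,16) nearest=0 d=16 new=(8,6) → add node 1 parent=0 cost=6
2. q=(3,1) nearest=0 d=1 new=(3,1) → add node 2 parent=0 cost=1
3. q=(4,17) nearest=1 d=11 new=(4,12) → add node 3 parent=1 cost=12
4. q=(3,11) nearest=3 d=1 new=(3,11) → add node 4 parent=3 cost=13
5. q=(9,12) nearest=3 d=5 new=(9,12) → add node 5 parent=3 cost=17
6. q=(15,12) nearest=5 d=6 new=(15,12) → add node 6 parent=5 cost=23
7. q=(8,19) nearest=3 d=7 new=(8,18) → add node 7 parent=3 cost=18
8. q=(17,29) nearest=7 d=11 new=(14,24) → add node 8 parent=7 cost=24
9. q=(10,5) nearest=1 d=2 new=(10,5) → blocked by [10,13]×[5,10], reject
10. q=(6,13) nearest=3 d=2 new=(6,13) → add node 9 parent=3 cost=14
11. q=(15,4) nearest=1 d=7 new=(14,4) → blocked by [10,13]×[5,10], reject
12. q=(15,21) nearest=8 d=3 new=(15,21) → blocked by [14,17]×[17,22], reject
13. q=(9,11) nearest=5 d=1 new=(9,11) → add node 10 parent=5 cost=18
14. q=(8,1) nearest=1 d=5 new=(8,1) → add node 11 parent=1 cost=11
15. q=(8,11) nearest=5 d=1 new=(8,11) → add node 12 parent=5 cost=18
16. q=(5,11) nearest=3 d=1 new=(5,11) → add node 13 parent=3 cost=13
17. q=(6,13) nearest=9 d=0 → coincident, reject
18. q=(17,10) nearest=6 d=2 new=(17,10) → add node 14 parent=6 cost=25
19. q=(0,9) nearest=4 d=3 new=(0,9) → add node 15 parent=4 cost=16
20. q=(4,23) nearest=7 d=5 new=(4,23) → add node 16 parent=7 cost=23
21. q=(14,4) nearest=1 d=6 new=(14,4) → blocked by [10,13]×[5,10], reject
22. q=(11,11) nearest=5 d=2 new=(11,11) → add node 17 parent=5 cost=19

Path: 0 1 3 7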